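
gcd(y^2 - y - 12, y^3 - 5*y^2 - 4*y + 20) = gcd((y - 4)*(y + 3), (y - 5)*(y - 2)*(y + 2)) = 1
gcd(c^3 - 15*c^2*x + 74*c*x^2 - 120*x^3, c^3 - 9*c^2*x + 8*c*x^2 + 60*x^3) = c^2 - 11*c*x + 30*x^2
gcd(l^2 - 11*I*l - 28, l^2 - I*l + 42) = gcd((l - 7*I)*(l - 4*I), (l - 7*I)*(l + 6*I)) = l - 7*I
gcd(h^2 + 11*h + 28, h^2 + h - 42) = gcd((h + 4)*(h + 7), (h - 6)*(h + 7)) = h + 7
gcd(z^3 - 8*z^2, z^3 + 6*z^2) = z^2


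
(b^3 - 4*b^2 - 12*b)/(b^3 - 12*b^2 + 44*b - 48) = b*(b + 2)/(b^2 - 6*b + 8)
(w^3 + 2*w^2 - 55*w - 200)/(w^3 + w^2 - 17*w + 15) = (w^2 - 3*w - 40)/(w^2 - 4*w + 3)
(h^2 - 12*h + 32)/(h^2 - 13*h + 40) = (h - 4)/(h - 5)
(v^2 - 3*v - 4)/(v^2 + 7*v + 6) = (v - 4)/(v + 6)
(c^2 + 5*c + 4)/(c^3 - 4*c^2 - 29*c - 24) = (c + 4)/(c^2 - 5*c - 24)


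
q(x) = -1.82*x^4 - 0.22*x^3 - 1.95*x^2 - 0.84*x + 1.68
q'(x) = -7.28*x^3 - 0.66*x^2 - 3.9*x - 0.84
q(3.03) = -178.29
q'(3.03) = -221.23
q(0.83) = -1.35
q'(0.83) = -8.69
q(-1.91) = -26.52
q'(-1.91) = 54.93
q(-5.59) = -1793.26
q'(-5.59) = 1271.98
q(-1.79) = -20.49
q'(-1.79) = 45.78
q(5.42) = -1665.80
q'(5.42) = -1200.49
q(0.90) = -2.01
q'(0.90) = -10.19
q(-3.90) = -432.70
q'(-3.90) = 436.17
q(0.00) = 1.68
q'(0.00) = -0.84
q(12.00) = -38408.88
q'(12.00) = -12722.52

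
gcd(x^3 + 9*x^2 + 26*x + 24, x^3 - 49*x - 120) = x + 3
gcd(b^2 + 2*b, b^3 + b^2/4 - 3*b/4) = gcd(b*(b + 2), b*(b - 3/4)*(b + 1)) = b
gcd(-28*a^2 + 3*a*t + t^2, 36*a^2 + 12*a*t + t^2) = 1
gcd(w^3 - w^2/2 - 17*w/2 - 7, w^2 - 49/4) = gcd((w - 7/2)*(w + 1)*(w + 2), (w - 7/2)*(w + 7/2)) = w - 7/2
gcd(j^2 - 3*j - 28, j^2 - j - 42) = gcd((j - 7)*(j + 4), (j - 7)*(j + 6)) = j - 7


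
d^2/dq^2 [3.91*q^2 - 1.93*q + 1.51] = 7.82000000000000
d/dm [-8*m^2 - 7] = -16*m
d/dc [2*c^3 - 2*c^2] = 2*c*(3*c - 2)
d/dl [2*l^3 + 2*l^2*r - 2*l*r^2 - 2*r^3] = 6*l^2 + 4*l*r - 2*r^2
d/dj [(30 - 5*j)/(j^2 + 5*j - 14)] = 5*(j^2 - 12*j - 16)/(j^4 + 10*j^3 - 3*j^2 - 140*j + 196)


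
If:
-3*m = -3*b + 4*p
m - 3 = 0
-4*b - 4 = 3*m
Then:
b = -13/4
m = 3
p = -75/16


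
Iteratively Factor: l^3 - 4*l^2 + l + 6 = (l - 3)*(l^2 - l - 2) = (l - 3)*(l - 2)*(l + 1)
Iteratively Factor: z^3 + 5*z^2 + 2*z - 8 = (z + 2)*(z^2 + 3*z - 4) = (z - 1)*(z + 2)*(z + 4)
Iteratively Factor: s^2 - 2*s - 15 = (s + 3)*(s - 5)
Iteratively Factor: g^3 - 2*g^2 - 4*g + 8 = (g - 2)*(g^2 - 4) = (g - 2)^2*(g + 2)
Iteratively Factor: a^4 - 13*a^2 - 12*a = (a + 1)*(a^3 - a^2 - 12*a) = (a + 1)*(a + 3)*(a^2 - 4*a) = a*(a + 1)*(a + 3)*(a - 4)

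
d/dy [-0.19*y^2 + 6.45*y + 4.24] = 6.45 - 0.38*y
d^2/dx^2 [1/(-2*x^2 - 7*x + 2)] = 2*(4*x^2 + 14*x - (4*x + 7)^2 - 4)/(2*x^2 + 7*x - 2)^3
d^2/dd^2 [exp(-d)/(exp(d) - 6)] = ((exp(d) - 6)^2 + (exp(d) - 6)*exp(d) + 2*exp(2*d))*exp(-d)/(exp(d) - 6)^3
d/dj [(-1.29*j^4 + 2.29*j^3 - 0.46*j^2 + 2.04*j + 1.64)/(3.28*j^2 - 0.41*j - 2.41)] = (-8.4624*j^5 + 9.0979*j^4 + 10.5578*j^3 - 23.0593*j^2 - 8.5412*j - 4.244)/(10.7584*j^4 - 2.6896*j^3 - 15.6415*j^2 + 1.9762*j + 5.8081)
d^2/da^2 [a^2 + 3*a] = 2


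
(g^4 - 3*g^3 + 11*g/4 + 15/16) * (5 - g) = -g^5 + 8*g^4 - 15*g^3 - 11*g^2/4 + 205*g/16 + 75/16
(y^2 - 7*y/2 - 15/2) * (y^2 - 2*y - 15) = y^4 - 11*y^3/2 - 31*y^2/2 + 135*y/2 + 225/2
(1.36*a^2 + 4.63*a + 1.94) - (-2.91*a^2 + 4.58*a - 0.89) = 4.27*a^2 + 0.0499999999999998*a + 2.83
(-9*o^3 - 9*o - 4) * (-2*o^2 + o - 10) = 18*o^5 - 9*o^4 + 108*o^3 - o^2 + 86*o + 40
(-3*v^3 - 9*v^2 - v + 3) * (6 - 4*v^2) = 12*v^5 + 36*v^4 - 14*v^3 - 66*v^2 - 6*v + 18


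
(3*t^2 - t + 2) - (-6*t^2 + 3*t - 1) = 9*t^2 - 4*t + 3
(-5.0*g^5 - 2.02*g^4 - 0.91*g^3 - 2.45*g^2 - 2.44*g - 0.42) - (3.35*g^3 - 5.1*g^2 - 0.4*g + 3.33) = -5.0*g^5 - 2.02*g^4 - 4.26*g^3 + 2.65*g^2 - 2.04*g - 3.75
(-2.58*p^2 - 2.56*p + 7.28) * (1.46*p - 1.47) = -3.7668*p^3 + 0.0550000000000002*p^2 + 14.392*p - 10.7016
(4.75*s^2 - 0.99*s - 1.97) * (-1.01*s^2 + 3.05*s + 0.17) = -4.7975*s^4 + 15.4874*s^3 - 0.2223*s^2 - 6.1768*s - 0.3349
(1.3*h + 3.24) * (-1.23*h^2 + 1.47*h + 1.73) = -1.599*h^3 - 2.0742*h^2 + 7.0118*h + 5.6052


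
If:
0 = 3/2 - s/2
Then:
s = 3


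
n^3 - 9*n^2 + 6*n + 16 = (n - 8)*(n - 2)*(n + 1)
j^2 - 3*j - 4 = (j - 4)*(j + 1)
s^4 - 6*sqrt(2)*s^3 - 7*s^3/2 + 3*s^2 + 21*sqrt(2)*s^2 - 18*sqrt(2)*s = s*(s - 2)*(s - 3/2)*(s - 6*sqrt(2))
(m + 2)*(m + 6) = m^2 + 8*m + 12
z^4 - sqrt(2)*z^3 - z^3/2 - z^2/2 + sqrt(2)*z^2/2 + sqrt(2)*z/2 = z*(z - 1)*(z + 1/2)*(z - sqrt(2))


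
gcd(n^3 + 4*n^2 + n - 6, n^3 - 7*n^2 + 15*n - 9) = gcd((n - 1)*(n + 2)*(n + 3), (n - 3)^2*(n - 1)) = n - 1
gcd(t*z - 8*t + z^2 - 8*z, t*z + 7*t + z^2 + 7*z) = t + z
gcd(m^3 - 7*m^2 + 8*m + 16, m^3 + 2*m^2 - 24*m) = m - 4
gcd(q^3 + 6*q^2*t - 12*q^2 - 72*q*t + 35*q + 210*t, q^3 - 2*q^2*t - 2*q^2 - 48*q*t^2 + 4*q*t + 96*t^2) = q + 6*t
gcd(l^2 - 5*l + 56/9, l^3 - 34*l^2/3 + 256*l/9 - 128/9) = l - 8/3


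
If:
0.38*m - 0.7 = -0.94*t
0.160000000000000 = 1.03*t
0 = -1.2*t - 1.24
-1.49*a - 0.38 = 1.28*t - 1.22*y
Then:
No Solution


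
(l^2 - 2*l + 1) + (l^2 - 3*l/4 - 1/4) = 2*l^2 - 11*l/4 + 3/4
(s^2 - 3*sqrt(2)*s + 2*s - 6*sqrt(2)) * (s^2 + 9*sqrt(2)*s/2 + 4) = s^4 + 2*s^3 + 3*sqrt(2)*s^3/2 - 23*s^2 + 3*sqrt(2)*s^2 - 46*s - 12*sqrt(2)*s - 24*sqrt(2)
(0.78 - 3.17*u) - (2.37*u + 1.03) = -5.54*u - 0.25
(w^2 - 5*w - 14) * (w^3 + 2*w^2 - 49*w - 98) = w^5 - 3*w^4 - 73*w^3 + 119*w^2 + 1176*w + 1372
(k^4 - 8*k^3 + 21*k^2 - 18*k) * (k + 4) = k^5 - 4*k^4 - 11*k^3 + 66*k^2 - 72*k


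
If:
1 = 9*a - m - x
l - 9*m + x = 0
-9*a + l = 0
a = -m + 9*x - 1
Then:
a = 9/62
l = 81/62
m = 5/31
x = 9/62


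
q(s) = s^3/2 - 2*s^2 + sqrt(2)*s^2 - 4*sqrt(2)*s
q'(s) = 3*s^2/2 - 4*s + 2*sqrt(2)*s - 4*sqrt(2)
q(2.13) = -9.87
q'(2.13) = -1.35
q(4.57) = 9.64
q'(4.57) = 20.32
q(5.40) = 31.10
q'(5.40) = 31.76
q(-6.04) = -97.38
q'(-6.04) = 56.14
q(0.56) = -3.26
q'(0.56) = -5.84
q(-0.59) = 3.03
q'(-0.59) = -4.44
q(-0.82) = 3.97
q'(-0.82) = -3.69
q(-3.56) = -9.84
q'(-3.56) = 17.52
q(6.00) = 52.97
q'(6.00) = 41.31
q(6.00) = 52.97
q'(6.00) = 41.31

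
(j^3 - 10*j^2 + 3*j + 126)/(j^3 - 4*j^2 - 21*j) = (j - 6)/j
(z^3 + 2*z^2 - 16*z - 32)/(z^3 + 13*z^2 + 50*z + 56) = (z - 4)/(z + 7)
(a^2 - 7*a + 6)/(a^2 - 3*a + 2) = (a - 6)/(a - 2)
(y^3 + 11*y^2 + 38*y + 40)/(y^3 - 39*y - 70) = (y + 4)/(y - 7)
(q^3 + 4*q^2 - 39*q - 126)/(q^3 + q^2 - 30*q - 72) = (q + 7)/(q + 4)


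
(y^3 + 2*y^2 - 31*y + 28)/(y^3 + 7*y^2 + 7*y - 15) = (y^2 + 3*y - 28)/(y^2 + 8*y + 15)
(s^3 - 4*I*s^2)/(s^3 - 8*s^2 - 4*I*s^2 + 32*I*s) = s/(s - 8)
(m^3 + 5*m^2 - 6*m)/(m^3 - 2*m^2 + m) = (m + 6)/(m - 1)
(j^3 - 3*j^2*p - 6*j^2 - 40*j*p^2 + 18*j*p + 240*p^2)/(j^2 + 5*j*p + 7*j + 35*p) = (j^2 - 8*j*p - 6*j + 48*p)/(j + 7)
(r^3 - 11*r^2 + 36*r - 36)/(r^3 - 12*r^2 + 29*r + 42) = (r^2 - 5*r + 6)/(r^2 - 6*r - 7)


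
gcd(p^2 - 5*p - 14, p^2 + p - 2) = p + 2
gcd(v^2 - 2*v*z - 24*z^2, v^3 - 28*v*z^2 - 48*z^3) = -v^2 + 2*v*z + 24*z^2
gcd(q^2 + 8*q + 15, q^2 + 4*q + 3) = q + 3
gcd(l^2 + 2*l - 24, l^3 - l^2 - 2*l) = 1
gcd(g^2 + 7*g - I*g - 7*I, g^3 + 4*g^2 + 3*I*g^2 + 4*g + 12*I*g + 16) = g - I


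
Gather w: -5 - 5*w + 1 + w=-4*w - 4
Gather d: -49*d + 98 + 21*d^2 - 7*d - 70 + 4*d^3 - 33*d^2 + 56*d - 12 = 4*d^3 - 12*d^2 + 16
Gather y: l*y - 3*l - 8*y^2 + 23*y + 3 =-3*l - 8*y^2 + y*(l + 23) + 3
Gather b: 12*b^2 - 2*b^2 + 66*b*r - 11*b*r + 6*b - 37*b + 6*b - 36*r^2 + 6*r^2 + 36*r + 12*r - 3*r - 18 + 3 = 10*b^2 + b*(55*r - 25) - 30*r^2 + 45*r - 15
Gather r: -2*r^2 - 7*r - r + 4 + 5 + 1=-2*r^2 - 8*r + 10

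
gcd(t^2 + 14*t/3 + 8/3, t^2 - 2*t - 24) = t + 4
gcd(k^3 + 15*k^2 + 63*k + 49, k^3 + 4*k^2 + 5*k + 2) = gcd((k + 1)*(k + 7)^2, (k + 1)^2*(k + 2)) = k + 1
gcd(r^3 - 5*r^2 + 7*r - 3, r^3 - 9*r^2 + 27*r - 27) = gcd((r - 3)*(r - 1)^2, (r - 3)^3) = r - 3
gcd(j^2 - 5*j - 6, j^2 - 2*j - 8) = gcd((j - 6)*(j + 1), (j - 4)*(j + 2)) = 1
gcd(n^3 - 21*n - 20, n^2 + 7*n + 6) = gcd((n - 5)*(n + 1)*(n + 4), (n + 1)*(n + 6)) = n + 1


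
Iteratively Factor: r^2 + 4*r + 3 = (r + 1)*(r + 3)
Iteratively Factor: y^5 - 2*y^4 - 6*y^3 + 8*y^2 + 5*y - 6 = (y - 1)*(y^4 - y^3 - 7*y^2 + y + 6) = (y - 1)^2*(y^3 - 7*y - 6) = (y - 1)^2*(y + 2)*(y^2 - 2*y - 3) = (y - 3)*(y - 1)^2*(y + 2)*(y + 1)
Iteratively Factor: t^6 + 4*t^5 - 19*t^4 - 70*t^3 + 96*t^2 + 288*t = (t + 2)*(t^5 + 2*t^4 - 23*t^3 - 24*t^2 + 144*t) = (t - 3)*(t + 2)*(t^4 + 5*t^3 - 8*t^2 - 48*t) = t*(t - 3)*(t + 2)*(t^3 + 5*t^2 - 8*t - 48) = t*(t - 3)^2*(t + 2)*(t^2 + 8*t + 16) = t*(t - 3)^2*(t + 2)*(t + 4)*(t + 4)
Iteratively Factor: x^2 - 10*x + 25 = (x - 5)*(x - 5)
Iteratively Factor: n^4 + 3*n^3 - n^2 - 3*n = (n)*(n^3 + 3*n^2 - n - 3) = n*(n - 1)*(n^2 + 4*n + 3) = n*(n - 1)*(n + 1)*(n + 3)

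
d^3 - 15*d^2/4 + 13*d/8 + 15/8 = (d - 3)*(d - 5/4)*(d + 1/2)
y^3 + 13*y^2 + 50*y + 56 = (y + 2)*(y + 4)*(y + 7)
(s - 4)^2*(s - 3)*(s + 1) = s^4 - 10*s^3 + 29*s^2 - 8*s - 48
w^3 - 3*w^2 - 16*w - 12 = (w - 6)*(w + 1)*(w + 2)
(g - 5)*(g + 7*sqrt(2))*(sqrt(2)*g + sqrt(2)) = sqrt(2)*g^3 - 4*sqrt(2)*g^2 + 14*g^2 - 56*g - 5*sqrt(2)*g - 70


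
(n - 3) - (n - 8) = 5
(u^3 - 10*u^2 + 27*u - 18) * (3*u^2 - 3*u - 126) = 3*u^5 - 33*u^4 - 15*u^3 + 1125*u^2 - 3348*u + 2268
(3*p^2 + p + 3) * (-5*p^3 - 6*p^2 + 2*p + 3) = -15*p^5 - 23*p^4 - 15*p^3 - 7*p^2 + 9*p + 9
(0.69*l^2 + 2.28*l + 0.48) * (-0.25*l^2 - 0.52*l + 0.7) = -0.1725*l^4 - 0.9288*l^3 - 0.8226*l^2 + 1.3464*l + 0.336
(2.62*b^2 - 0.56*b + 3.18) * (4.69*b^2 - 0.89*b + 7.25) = 12.2878*b^4 - 4.9582*b^3 + 34.4076*b^2 - 6.8902*b + 23.055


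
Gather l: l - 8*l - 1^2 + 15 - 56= -7*l - 42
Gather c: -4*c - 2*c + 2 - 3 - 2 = -6*c - 3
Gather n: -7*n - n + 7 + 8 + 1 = 16 - 8*n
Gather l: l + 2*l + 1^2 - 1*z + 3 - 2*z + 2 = 3*l - 3*z + 6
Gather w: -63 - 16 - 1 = -80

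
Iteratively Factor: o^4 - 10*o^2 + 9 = (o + 1)*(o^3 - o^2 - 9*o + 9) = (o - 3)*(o + 1)*(o^2 + 2*o - 3) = (o - 3)*(o - 1)*(o + 1)*(o + 3)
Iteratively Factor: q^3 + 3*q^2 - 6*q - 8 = (q + 4)*(q^2 - q - 2) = (q + 1)*(q + 4)*(q - 2)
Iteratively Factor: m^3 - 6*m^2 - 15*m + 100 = (m - 5)*(m^2 - m - 20) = (m - 5)^2*(m + 4)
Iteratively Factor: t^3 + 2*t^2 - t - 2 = (t + 1)*(t^2 + t - 2) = (t - 1)*(t + 1)*(t + 2)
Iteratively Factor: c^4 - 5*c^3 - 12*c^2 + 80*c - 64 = (c + 4)*(c^3 - 9*c^2 + 24*c - 16) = (c - 4)*(c + 4)*(c^2 - 5*c + 4) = (c - 4)^2*(c + 4)*(c - 1)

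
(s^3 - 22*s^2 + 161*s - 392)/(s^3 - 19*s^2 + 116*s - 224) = (s - 7)/(s - 4)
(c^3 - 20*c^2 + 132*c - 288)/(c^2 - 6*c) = c - 14 + 48/c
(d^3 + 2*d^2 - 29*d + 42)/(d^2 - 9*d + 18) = (d^2 + 5*d - 14)/(d - 6)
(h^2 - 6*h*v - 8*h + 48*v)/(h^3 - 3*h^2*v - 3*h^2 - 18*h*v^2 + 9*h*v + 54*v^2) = (h - 8)/(h^2 + 3*h*v - 3*h - 9*v)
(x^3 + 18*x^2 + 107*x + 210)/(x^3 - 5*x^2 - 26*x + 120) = (x^2 + 13*x + 42)/(x^2 - 10*x + 24)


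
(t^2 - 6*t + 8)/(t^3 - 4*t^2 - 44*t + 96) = (t - 4)/(t^2 - 2*t - 48)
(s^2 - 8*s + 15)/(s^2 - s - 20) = (s - 3)/(s + 4)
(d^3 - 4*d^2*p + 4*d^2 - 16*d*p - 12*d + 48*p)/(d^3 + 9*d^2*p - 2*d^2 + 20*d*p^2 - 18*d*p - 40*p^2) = (d^2 - 4*d*p + 6*d - 24*p)/(d^2 + 9*d*p + 20*p^2)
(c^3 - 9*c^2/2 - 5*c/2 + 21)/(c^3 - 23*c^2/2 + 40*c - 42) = (c^2 - c - 6)/(c^2 - 8*c + 12)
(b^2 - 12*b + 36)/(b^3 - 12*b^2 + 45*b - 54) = (b - 6)/(b^2 - 6*b + 9)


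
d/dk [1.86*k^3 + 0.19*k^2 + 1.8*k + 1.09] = 5.58*k^2 + 0.38*k + 1.8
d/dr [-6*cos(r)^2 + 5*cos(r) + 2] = (12*cos(r) - 5)*sin(r)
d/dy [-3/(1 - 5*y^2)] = -30*y/(5*y^2 - 1)^2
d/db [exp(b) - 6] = exp(b)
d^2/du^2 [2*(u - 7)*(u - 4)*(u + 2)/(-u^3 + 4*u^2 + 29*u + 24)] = 20*(u^6 - 21*u^5 + 75*u^4 + 249*u^3 - 672*u^2 - 4704*u - 6472)/(u^9 - 12*u^8 - 39*u^7 + 560*u^6 + 1707*u^5 - 7068*u^4 - 39365*u^3 - 67464*u^2 - 50112*u - 13824)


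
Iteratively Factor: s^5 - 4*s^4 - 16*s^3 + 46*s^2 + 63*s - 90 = (s + 2)*(s^4 - 6*s^3 - 4*s^2 + 54*s - 45) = (s - 5)*(s + 2)*(s^3 - s^2 - 9*s + 9) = (s - 5)*(s + 2)*(s + 3)*(s^2 - 4*s + 3) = (s - 5)*(s - 1)*(s + 2)*(s + 3)*(s - 3)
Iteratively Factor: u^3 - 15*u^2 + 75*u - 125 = (u - 5)*(u^2 - 10*u + 25) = (u - 5)^2*(u - 5)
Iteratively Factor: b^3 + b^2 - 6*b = (b - 2)*(b^2 + 3*b) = (b - 2)*(b + 3)*(b)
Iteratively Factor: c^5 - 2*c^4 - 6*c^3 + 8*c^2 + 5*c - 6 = (c - 1)*(c^4 - c^3 - 7*c^2 + c + 6) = (c - 3)*(c - 1)*(c^3 + 2*c^2 - c - 2) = (c - 3)*(c - 1)*(c + 1)*(c^2 + c - 2) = (c - 3)*(c - 1)^2*(c + 1)*(c + 2)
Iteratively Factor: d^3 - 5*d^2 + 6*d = (d - 2)*(d^2 - 3*d) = (d - 3)*(d - 2)*(d)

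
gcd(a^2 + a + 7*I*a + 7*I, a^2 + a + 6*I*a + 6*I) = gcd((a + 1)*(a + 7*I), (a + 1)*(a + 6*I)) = a + 1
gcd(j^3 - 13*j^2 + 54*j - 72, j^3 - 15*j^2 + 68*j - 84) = j - 6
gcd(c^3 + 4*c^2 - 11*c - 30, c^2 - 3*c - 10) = c + 2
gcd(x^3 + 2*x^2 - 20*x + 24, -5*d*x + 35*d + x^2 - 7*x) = 1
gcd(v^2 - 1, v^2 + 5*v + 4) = v + 1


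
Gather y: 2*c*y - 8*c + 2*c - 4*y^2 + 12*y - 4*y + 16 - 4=-6*c - 4*y^2 + y*(2*c + 8) + 12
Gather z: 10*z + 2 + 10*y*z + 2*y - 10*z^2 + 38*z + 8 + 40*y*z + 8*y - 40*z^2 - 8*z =10*y - 50*z^2 + z*(50*y + 40) + 10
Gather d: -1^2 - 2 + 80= 77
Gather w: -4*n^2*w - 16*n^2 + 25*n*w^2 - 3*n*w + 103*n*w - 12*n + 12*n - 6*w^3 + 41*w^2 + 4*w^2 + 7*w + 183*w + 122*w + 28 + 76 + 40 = -16*n^2 - 6*w^3 + w^2*(25*n + 45) + w*(-4*n^2 + 100*n + 312) + 144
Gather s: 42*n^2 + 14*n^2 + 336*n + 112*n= 56*n^2 + 448*n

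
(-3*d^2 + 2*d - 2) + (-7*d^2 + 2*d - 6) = -10*d^2 + 4*d - 8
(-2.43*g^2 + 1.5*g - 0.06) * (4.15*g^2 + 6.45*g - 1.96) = -10.0845*g^4 - 9.4485*g^3 + 14.1888*g^2 - 3.327*g + 0.1176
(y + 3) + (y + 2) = 2*y + 5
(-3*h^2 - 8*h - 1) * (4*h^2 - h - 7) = -12*h^4 - 29*h^3 + 25*h^2 + 57*h + 7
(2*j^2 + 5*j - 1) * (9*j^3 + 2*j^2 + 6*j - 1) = 18*j^5 + 49*j^4 + 13*j^3 + 26*j^2 - 11*j + 1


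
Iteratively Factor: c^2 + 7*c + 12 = (c + 3)*(c + 4)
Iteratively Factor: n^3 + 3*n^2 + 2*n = (n + 2)*(n^2 + n) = (n + 1)*(n + 2)*(n)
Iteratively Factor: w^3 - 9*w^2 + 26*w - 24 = (w - 2)*(w^2 - 7*w + 12) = (w - 4)*(w - 2)*(w - 3)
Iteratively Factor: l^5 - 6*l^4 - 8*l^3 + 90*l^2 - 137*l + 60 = (l - 3)*(l^4 - 3*l^3 - 17*l^2 + 39*l - 20) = (l - 3)*(l + 4)*(l^3 - 7*l^2 + 11*l - 5) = (l - 3)*(l - 1)*(l + 4)*(l^2 - 6*l + 5) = (l - 3)*(l - 1)^2*(l + 4)*(l - 5)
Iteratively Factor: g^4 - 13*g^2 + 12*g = (g - 1)*(g^3 + g^2 - 12*g) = (g - 3)*(g - 1)*(g^2 + 4*g) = (g - 3)*(g - 1)*(g + 4)*(g)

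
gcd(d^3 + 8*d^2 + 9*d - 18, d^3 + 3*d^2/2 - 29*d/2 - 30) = d + 3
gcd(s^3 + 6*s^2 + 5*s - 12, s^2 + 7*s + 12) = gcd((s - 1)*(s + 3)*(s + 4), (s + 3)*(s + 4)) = s^2 + 7*s + 12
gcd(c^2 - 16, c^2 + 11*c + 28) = c + 4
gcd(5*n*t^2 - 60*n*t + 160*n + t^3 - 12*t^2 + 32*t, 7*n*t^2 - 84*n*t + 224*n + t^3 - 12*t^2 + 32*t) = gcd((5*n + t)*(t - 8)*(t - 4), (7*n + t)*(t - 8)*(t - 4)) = t^2 - 12*t + 32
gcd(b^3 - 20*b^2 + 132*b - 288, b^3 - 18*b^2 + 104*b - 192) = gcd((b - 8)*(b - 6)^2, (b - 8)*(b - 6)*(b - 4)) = b^2 - 14*b + 48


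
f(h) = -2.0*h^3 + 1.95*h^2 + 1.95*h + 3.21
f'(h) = -6.0*h^2 + 3.9*h + 1.95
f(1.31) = 4.61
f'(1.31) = -3.24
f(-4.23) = 181.23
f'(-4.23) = -121.90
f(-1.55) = 12.32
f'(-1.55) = -18.51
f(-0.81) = 3.97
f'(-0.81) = -5.15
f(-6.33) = 576.27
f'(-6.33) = -263.15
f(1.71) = 2.25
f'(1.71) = -8.93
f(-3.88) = 141.82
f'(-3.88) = -103.51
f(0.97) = 5.11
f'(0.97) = 0.09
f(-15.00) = 7162.71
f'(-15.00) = -1406.55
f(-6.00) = 493.71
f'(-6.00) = -237.45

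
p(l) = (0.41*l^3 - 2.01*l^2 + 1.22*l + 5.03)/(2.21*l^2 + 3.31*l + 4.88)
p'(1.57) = -0.28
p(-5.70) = -2.48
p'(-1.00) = 1.82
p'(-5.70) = 0.17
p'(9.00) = 0.16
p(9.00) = 0.71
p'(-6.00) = 0.17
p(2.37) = 0.08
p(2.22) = 0.10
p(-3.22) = -1.95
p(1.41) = 0.28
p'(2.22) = -0.13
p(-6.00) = -2.53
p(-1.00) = 0.37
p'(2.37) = -0.10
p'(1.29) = -0.38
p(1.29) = 0.32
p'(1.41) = -0.34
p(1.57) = 0.23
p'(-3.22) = 0.33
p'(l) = (-4.42*l - 3.31)*(0.41*l^3 - 2.01*l^2 + 1.22*l + 5.03)/(2.21*l^2 + 3.31*l + 4.88)^2 + (1.23*l^2 - 4.02*l + 1.22)/(2.21*l^2 + 3.31*l + 4.88)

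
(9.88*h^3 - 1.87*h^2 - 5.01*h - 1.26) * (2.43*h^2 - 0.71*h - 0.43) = 24.0084*h^5 - 11.5589*h^4 - 15.095*h^3 + 1.2994*h^2 + 3.0489*h + 0.5418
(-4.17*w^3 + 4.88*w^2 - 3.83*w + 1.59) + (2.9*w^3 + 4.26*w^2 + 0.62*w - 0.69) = -1.27*w^3 + 9.14*w^2 - 3.21*w + 0.9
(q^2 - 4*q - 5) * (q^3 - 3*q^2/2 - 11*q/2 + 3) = q^5 - 11*q^4/2 - 9*q^3/2 + 65*q^2/2 + 31*q/2 - 15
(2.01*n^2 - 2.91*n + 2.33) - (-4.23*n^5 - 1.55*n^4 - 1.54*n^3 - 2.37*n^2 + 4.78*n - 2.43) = 4.23*n^5 + 1.55*n^4 + 1.54*n^3 + 4.38*n^2 - 7.69*n + 4.76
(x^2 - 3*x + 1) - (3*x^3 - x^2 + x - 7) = -3*x^3 + 2*x^2 - 4*x + 8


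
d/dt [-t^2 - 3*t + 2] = -2*t - 3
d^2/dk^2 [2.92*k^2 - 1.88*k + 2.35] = 5.84000000000000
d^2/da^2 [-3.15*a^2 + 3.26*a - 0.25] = -6.30000000000000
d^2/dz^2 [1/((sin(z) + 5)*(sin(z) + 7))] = 2*(-2*sin(z)^4 - 18*sin(z)^3 + sin(z)^2 + 246*sin(z) + 109)/((sin(z) + 5)^3*(sin(z) + 7)^3)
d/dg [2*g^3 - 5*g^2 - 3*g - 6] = 6*g^2 - 10*g - 3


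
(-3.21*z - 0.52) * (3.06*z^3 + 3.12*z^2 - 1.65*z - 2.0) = -9.8226*z^4 - 11.6064*z^3 + 3.6741*z^2 + 7.278*z + 1.04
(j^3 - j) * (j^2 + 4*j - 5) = j^5 + 4*j^4 - 6*j^3 - 4*j^2 + 5*j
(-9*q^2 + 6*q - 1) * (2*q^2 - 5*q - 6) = -18*q^4 + 57*q^3 + 22*q^2 - 31*q + 6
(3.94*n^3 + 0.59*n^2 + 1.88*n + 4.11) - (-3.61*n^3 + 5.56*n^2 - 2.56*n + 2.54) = 7.55*n^3 - 4.97*n^2 + 4.44*n + 1.57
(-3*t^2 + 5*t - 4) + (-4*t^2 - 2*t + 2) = -7*t^2 + 3*t - 2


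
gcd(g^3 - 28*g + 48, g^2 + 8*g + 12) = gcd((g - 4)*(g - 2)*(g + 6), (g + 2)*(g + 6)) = g + 6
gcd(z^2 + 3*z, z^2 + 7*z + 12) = z + 3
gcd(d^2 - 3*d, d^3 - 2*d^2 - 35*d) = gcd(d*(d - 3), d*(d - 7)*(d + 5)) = d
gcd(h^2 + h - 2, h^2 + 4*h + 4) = h + 2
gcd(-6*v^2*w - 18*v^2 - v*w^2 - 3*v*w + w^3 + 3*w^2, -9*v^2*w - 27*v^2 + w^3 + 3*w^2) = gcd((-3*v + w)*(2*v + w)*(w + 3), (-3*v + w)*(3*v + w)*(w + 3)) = 3*v*w + 9*v - w^2 - 3*w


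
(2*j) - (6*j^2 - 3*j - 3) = -6*j^2 + 5*j + 3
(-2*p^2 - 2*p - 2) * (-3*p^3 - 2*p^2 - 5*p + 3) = 6*p^5 + 10*p^4 + 20*p^3 + 8*p^2 + 4*p - 6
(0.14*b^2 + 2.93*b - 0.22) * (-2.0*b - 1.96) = -0.28*b^3 - 6.1344*b^2 - 5.3028*b + 0.4312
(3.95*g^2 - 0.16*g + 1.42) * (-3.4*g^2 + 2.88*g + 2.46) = -13.43*g^4 + 11.92*g^3 + 4.4282*g^2 + 3.696*g + 3.4932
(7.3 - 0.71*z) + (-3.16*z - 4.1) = 3.2 - 3.87*z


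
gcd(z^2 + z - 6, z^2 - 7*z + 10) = z - 2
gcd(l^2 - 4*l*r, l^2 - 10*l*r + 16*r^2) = 1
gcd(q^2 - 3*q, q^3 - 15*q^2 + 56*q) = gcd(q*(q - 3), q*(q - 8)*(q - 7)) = q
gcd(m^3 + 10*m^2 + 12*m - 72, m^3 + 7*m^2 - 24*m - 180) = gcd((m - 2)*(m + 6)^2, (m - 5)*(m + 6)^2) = m^2 + 12*m + 36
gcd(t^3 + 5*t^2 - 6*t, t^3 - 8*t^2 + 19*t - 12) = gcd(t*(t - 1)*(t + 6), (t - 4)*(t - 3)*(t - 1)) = t - 1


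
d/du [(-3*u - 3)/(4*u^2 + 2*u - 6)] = 3*(u^2 + 2*u + 2)/(4*u^4 + 4*u^3 - 11*u^2 - 6*u + 9)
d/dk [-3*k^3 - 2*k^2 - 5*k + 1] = -9*k^2 - 4*k - 5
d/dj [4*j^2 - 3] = 8*j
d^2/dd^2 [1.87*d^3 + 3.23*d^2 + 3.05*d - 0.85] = 11.22*d + 6.46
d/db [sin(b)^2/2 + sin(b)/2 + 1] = sin(2*b)/2 + cos(b)/2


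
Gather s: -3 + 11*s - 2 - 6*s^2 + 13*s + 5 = -6*s^2 + 24*s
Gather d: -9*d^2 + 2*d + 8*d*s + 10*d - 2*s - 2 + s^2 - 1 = -9*d^2 + d*(8*s + 12) + s^2 - 2*s - 3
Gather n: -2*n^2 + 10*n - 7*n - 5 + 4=-2*n^2 + 3*n - 1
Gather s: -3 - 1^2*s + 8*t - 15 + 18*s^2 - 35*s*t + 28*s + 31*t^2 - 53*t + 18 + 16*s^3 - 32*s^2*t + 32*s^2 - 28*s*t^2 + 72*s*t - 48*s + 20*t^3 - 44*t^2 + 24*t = 16*s^3 + s^2*(50 - 32*t) + s*(-28*t^2 + 37*t - 21) + 20*t^3 - 13*t^2 - 21*t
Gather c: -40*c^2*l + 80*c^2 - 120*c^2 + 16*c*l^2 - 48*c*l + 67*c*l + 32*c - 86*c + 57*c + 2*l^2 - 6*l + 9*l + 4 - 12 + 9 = c^2*(-40*l - 40) + c*(16*l^2 + 19*l + 3) + 2*l^2 + 3*l + 1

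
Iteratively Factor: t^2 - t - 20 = (t + 4)*(t - 5)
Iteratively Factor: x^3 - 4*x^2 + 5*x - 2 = (x - 2)*(x^2 - 2*x + 1) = (x - 2)*(x - 1)*(x - 1)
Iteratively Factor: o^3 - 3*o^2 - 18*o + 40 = (o - 5)*(o^2 + 2*o - 8) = (o - 5)*(o - 2)*(o + 4)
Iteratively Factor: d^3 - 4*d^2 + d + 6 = (d + 1)*(d^2 - 5*d + 6) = (d - 3)*(d + 1)*(d - 2)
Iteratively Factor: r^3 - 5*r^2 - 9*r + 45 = (r - 3)*(r^2 - 2*r - 15) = (r - 3)*(r + 3)*(r - 5)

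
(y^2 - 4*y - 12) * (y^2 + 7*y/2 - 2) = y^4 - y^3/2 - 28*y^2 - 34*y + 24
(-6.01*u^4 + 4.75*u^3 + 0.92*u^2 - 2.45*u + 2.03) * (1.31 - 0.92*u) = 5.5292*u^5 - 12.2431*u^4 + 5.3761*u^3 + 3.4592*u^2 - 5.0771*u + 2.6593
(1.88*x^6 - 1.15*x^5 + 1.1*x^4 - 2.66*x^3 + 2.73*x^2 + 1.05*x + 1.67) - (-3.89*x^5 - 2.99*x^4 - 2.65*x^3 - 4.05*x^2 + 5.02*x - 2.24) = 1.88*x^6 + 2.74*x^5 + 4.09*x^4 - 0.0100000000000002*x^3 + 6.78*x^2 - 3.97*x + 3.91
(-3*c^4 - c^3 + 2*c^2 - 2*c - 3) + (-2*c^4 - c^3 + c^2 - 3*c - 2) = -5*c^4 - 2*c^3 + 3*c^2 - 5*c - 5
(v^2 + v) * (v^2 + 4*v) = v^4 + 5*v^3 + 4*v^2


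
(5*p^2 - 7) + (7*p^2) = 12*p^2 - 7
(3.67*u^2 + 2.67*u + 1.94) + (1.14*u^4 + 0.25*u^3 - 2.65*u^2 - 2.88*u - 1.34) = 1.14*u^4 + 0.25*u^3 + 1.02*u^2 - 0.21*u + 0.6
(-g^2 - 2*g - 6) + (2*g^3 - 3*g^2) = 2*g^3 - 4*g^2 - 2*g - 6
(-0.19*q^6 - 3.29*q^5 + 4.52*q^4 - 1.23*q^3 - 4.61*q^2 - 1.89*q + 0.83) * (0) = 0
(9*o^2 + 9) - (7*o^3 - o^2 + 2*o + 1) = -7*o^3 + 10*o^2 - 2*o + 8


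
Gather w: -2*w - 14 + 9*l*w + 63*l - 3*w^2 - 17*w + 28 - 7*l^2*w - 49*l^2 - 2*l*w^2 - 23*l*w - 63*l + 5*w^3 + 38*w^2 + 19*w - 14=-49*l^2 + 5*w^3 + w^2*(35 - 2*l) + w*(-7*l^2 - 14*l)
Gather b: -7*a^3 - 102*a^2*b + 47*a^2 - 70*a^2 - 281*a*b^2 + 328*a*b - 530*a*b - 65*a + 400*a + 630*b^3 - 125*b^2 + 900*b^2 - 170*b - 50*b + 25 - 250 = -7*a^3 - 23*a^2 + 335*a + 630*b^3 + b^2*(775 - 281*a) + b*(-102*a^2 - 202*a - 220) - 225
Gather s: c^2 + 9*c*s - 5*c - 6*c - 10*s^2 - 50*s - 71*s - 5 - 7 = c^2 - 11*c - 10*s^2 + s*(9*c - 121) - 12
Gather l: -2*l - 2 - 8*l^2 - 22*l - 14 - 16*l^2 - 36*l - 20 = -24*l^2 - 60*l - 36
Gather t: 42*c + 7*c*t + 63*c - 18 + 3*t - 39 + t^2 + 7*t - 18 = 105*c + t^2 + t*(7*c + 10) - 75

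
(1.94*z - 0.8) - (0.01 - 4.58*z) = 6.52*z - 0.81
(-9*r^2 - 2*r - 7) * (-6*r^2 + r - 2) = 54*r^4 + 3*r^3 + 58*r^2 - 3*r + 14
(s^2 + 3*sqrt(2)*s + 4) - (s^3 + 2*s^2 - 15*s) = -s^3 - s^2 + 3*sqrt(2)*s + 15*s + 4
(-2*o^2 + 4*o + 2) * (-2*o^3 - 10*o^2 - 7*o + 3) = 4*o^5 + 12*o^4 - 30*o^3 - 54*o^2 - 2*o + 6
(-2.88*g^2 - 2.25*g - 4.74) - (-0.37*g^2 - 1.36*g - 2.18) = -2.51*g^2 - 0.89*g - 2.56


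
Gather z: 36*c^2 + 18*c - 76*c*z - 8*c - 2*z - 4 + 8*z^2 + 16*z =36*c^2 + 10*c + 8*z^2 + z*(14 - 76*c) - 4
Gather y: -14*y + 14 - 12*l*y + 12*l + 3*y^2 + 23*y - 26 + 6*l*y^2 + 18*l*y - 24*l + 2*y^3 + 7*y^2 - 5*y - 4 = -12*l + 2*y^3 + y^2*(6*l + 10) + y*(6*l + 4) - 16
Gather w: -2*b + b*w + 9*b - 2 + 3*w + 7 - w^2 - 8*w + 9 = 7*b - w^2 + w*(b - 5) + 14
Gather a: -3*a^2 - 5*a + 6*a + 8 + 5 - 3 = -3*a^2 + a + 10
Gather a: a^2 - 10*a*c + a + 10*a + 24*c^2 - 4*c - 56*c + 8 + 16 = a^2 + a*(11 - 10*c) + 24*c^2 - 60*c + 24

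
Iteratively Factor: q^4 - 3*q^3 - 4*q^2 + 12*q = (q)*(q^3 - 3*q^2 - 4*q + 12) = q*(q - 3)*(q^2 - 4) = q*(q - 3)*(q - 2)*(q + 2)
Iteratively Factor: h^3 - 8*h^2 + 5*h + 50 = (h + 2)*(h^2 - 10*h + 25) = (h - 5)*(h + 2)*(h - 5)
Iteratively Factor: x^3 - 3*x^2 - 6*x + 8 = (x - 1)*(x^2 - 2*x - 8) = (x - 1)*(x + 2)*(x - 4)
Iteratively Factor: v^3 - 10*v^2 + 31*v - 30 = (v - 5)*(v^2 - 5*v + 6) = (v - 5)*(v - 2)*(v - 3)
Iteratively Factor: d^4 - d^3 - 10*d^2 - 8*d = (d)*(d^3 - d^2 - 10*d - 8) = d*(d - 4)*(d^2 + 3*d + 2) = d*(d - 4)*(d + 2)*(d + 1)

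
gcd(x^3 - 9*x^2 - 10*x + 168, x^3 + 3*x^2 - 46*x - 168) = x^2 - 3*x - 28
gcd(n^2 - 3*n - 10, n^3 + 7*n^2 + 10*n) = n + 2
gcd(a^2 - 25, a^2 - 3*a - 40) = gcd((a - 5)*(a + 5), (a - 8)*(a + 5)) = a + 5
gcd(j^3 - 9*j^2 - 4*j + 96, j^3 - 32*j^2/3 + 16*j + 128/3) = j^2 - 12*j + 32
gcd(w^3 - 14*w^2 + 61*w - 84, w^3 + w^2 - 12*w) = w - 3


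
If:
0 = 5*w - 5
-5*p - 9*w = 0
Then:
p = -9/5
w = 1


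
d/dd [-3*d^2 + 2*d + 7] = 2 - 6*d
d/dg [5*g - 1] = 5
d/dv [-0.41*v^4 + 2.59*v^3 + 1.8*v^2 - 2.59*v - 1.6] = -1.64*v^3 + 7.77*v^2 + 3.6*v - 2.59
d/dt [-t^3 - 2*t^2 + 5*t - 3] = -3*t^2 - 4*t + 5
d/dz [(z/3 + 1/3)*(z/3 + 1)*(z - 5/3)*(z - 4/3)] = 4*z^3/9 + z^2/3 - 122*z/81 - 1/81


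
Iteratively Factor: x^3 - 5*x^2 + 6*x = (x - 2)*(x^2 - 3*x) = x*(x - 2)*(x - 3)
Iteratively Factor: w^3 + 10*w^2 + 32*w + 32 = (w + 4)*(w^2 + 6*w + 8) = (w + 2)*(w + 4)*(w + 4)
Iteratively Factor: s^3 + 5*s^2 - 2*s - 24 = (s + 4)*(s^2 + s - 6) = (s + 3)*(s + 4)*(s - 2)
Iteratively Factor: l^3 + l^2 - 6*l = (l)*(l^2 + l - 6) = l*(l + 3)*(l - 2)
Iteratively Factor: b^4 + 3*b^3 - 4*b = (b + 2)*(b^3 + b^2 - 2*b) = b*(b + 2)*(b^2 + b - 2) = b*(b - 1)*(b + 2)*(b + 2)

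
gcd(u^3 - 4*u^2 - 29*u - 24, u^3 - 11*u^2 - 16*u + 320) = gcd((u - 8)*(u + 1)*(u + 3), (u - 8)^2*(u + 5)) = u - 8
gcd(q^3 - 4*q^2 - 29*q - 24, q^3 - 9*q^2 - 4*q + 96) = q^2 - 5*q - 24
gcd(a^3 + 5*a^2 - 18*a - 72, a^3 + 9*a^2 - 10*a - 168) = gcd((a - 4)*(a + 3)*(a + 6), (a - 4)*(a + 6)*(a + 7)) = a^2 + 2*a - 24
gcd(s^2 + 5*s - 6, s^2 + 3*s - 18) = s + 6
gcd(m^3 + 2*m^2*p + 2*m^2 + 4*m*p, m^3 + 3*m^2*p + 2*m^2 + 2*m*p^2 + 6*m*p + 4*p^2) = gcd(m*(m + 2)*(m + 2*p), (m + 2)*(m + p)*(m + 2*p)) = m^2 + 2*m*p + 2*m + 4*p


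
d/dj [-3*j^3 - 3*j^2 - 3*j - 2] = -9*j^2 - 6*j - 3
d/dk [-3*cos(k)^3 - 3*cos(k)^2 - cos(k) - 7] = (3*cos(k) + 1)^2*sin(k)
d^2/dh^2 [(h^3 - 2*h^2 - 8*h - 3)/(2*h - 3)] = 2*(4*h^3 - 18*h^2 + 27*h - 78)/(8*h^3 - 36*h^2 + 54*h - 27)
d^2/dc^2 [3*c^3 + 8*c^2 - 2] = 18*c + 16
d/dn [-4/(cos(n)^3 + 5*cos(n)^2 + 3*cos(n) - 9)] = 4*(3*sin(n)^2 - 10*cos(n) - 6)*sin(n)/((cos(n) - 1)^2*(cos(n) + 3)^4)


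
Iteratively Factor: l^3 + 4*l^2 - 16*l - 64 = (l + 4)*(l^2 - 16) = (l - 4)*(l + 4)*(l + 4)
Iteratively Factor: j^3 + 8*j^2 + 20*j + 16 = (j + 2)*(j^2 + 6*j + 8) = (j + 2)^2*(j + 4)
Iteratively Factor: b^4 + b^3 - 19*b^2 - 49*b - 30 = (b + 2)*(b^3 - b^2 - 17*b - 15) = (b - 5)*(b + 2)*(b^2 + 4*b + 3) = (b - 5)*(b + 1)*(b + 2)*(b + 3)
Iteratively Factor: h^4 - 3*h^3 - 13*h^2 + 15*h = (h - 1)*(h^3 - 2*h^2 - 15*h) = (h - 5)*(h - 1)*(h^2 + 3*h) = h*(h - 5)*(h - 1)*(h + 3)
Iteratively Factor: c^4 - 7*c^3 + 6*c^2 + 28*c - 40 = (c + 2)*(c^3 - 9*c^2 + 24*c - 20) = (c - 2)*(c + 2)*(c^2 - 7*c + 10) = (c - 2)^2*(c + 2)*(c - 5)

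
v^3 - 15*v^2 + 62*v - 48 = (v - 8)*(v - 6)*(v - 1)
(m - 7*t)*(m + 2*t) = m^2 - 5*m*t - 14*t^2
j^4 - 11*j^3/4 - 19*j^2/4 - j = j*(j - 4)*(j + 1/4)*(j + 1)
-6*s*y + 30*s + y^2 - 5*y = (-6*s + y)*(y - 5)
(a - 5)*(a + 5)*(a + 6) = a^3 + 6*a^2 - 25*a - 150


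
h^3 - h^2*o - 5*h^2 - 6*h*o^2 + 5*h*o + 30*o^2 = (h - 5)*(h - 3*o)*(h + 2*o)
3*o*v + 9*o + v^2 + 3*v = (3*o + v)*(v + 3)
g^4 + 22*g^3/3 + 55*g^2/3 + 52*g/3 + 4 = (g + 1/3)*(g + 2)^2*(g + 3)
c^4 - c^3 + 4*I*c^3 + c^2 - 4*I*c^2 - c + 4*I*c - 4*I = (c - 1)*(c - I)*(c + I)*(c + 4*I)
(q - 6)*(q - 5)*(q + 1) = q^3 - 10*q^2 + 19*q + 30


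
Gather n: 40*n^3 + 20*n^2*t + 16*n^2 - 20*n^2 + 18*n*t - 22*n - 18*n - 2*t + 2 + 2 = 40*n^3 + n^2*(20*t - 4) + n*(18*t - 40) - 2*t + 4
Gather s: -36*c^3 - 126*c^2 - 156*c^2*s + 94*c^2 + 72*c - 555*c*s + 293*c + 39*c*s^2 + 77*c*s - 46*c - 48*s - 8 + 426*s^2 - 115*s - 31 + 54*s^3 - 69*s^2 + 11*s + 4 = -36*c^3 - 32*c^2 + 319*c + 54*s^3 + s^2*(39*c + 357) + s*(-156*c^2 - 478*c - 152) - 35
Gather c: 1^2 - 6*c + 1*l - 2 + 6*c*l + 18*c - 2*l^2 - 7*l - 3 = c*(6*l + 12) - 2*l^2 - 6*l - 4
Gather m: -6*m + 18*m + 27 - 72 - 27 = 12*m - 72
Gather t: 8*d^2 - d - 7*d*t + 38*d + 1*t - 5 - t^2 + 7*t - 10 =8*d^2 + 37*d - t^2 + t*(8 - 7*d) - 15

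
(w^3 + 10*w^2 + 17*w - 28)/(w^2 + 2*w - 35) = (w^2 + 3*w - 4)/(w - 5)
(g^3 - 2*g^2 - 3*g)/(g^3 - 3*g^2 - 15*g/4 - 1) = 4*g*(-g^2 + 2*g + 3)/(-4*g^3 + 12*g^2 + 15*g + 4)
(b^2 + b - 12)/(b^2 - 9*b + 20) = (b^2 + b - 12)/(b^2 - 9*b + 20)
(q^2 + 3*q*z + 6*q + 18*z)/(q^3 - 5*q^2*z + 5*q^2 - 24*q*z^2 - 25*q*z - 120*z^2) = (-q - 6)/(-q^2 + 8*q*z - 5*q + 40*z)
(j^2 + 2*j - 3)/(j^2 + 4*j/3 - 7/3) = 3*(j + 3)/(3*j + 7)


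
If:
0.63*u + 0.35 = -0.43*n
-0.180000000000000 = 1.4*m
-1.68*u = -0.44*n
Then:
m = -0.13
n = -0.59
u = -0.15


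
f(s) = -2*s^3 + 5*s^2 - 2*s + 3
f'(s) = -6*s^2 + 10*s - 2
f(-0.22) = 3.70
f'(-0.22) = -4.49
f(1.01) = 4.02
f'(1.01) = 1.98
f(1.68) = 4.27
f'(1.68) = -2.13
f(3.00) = -12.00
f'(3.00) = -26.00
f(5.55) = -196.00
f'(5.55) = -131.32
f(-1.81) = 34.86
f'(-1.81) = -39.76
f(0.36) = 2.83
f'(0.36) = 0.82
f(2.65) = -4.41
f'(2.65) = -17.64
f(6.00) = -261.00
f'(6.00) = -158.00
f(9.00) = -1068.00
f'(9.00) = -398.00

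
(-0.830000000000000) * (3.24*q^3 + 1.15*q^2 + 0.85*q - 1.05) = -2.6892*q^3 - 0.9545*q^2 - 0.7055*q + 0.8715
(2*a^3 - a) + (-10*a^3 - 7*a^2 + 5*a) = -8*a^3 - 7*a^2 + 4*a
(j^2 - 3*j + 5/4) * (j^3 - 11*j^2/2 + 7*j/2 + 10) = j^5 - 17*j^4/2 + 85*j^3/4 - 59*j^2/8 - 205*j/8 + 25/2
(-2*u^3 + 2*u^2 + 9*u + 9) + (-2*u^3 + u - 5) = -4*u^3 + 2*u^2 + 10*u + 4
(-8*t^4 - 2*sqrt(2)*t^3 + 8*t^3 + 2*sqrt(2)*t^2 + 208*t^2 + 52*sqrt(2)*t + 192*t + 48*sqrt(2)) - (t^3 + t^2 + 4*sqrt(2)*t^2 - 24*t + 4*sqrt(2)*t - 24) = -8*t^4 - 2*sqrt(2)*t^3 + 7*t^3 - 2*sqrt(2)*t^2 + 207*t^2 + 48*sqrt(2)*t + 216*t + 24 + 48*sqrt(2)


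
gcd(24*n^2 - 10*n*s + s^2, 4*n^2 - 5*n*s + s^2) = -4*n + s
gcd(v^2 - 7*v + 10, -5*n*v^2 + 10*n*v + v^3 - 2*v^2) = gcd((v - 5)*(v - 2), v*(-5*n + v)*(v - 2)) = v - 2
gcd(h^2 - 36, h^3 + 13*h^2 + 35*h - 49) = 1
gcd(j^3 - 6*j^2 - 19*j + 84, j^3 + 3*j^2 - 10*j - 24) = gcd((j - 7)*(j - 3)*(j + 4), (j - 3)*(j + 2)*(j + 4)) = j^2 + j - 12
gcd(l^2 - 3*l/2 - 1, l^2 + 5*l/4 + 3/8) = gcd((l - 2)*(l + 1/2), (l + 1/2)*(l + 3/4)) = l + 1/2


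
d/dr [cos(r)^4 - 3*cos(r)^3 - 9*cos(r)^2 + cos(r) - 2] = (-4*cos(r)^3 + 9*cos(r)^2 + 18*cos(r) - 1)*sin(r)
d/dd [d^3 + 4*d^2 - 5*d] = 3*d^2 + 8*d - 5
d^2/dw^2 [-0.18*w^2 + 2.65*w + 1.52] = -0.360000000000000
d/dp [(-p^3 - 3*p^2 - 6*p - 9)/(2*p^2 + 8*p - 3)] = (-2*p^4 - 16*p^3 - 3*p^2 + 54*p + 90)/(4*p^4 + 32*p^3 + 52*p^2 - 48*p + 9)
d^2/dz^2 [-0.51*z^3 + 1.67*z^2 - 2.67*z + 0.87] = 3.34 - 3.06*z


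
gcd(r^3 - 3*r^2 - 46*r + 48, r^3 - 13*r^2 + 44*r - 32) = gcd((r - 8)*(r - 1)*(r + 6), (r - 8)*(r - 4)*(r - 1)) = r^2 - 9*r + 8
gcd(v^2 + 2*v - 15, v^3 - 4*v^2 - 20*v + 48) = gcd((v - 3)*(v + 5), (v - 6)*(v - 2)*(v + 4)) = 1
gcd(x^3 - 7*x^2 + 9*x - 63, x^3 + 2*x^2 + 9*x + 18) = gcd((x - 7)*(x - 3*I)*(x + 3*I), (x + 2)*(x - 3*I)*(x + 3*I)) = x^2 + 9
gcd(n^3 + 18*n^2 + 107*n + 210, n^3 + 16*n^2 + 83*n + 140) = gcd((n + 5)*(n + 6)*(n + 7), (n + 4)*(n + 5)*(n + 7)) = n^2 + 12*n + 35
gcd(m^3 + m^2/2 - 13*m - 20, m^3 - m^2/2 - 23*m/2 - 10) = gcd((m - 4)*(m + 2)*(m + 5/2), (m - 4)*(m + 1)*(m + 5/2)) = m^2 - 3*m/2 - 10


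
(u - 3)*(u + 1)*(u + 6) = u^3 + 4*u^2 - 15*u - 18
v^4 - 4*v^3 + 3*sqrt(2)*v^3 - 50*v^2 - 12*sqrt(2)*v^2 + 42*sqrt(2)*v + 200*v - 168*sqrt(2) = (v - 4)*(v - 3*sqrt(2))*(v - sqrt(2))*(v + 7*sqrt(2))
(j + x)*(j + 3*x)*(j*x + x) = j^3*x + 4*j^2*x^2 + j^2*x + 3*j*x^3 + 4*j*x^2 + 3*x^3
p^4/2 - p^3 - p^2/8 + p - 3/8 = (p/2 + 1/2)*(p - 3/2)*(p - 1)*(p - 1/2)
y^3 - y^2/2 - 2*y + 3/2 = (y - 1)^2*(y + 3/2)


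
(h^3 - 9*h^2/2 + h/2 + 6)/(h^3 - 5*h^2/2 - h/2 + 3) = (h - 4)/(h - 2)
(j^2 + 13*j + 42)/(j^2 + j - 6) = (j^2 + 13*j + 42)/(j^2 + j - 6)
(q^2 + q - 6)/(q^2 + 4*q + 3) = (q - 2)/(q + 1)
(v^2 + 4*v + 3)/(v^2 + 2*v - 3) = (v + 1)/(v - 1)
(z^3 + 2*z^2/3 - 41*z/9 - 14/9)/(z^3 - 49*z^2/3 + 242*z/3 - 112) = (9*z^3 + 6*z^2 - 41*z - 14)/(3*(3*z^3 - 49*z^2 + 242*z - 336))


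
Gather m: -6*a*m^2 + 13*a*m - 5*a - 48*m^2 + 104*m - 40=-5*a + m^2*(-6*a - 48) + m*(13*a + 104) - 40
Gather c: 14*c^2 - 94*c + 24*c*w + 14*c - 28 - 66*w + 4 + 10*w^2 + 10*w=14*c^2 + c*(24*w - 80) + 10*w^2 - 56*w - 24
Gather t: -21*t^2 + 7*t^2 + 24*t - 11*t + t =-14*t^2 + 14*t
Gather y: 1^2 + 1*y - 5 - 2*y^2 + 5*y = -2*y^2 + 6*y - 4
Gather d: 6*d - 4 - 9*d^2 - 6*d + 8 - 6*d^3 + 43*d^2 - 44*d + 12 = -6*d^3 + 34*d^2 - 44*d + 16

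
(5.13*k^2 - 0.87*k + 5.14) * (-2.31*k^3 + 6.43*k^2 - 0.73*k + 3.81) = -11.8503*k^5 + 34.9956*k^4 - 21.2124*k^3 + 53.2306*k^2 - 7.0669*k + 19.5834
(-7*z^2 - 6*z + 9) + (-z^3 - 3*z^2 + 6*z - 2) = -z^3 - 10*z^2 + 7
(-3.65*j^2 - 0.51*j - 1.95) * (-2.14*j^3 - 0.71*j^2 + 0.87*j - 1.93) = 7.811*j^5 + 3.6829*j^4 + 1.3596*j^3 + 7.9853*j^2 - 0.7122*j + 3.7635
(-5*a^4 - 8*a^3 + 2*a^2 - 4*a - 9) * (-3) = 15*a^4 + 24*a^3 - 6*a^2 + 12*a + 27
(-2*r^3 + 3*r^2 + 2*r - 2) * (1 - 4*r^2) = 8*r^5 - 12*r^4 - 10*r^3 + 11*r^2 + 2*r - 2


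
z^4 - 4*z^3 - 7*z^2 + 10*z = z*(z - 5)*(z - 1)*(z + 2)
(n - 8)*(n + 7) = n^2 - n - 56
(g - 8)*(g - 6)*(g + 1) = g^3 - 13*g^2 + 34*g + 48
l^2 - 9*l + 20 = (l - 5)*(l - 4)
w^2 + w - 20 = (w - 4)*(w + 5)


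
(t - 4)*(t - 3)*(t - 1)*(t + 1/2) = t^4 - 15*t^3/2 + 15*t^2 - 5*t/2 - 6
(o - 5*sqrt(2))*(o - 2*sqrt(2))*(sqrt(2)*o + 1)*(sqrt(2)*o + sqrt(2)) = 2*o^4 - 13*sqrt(2)*o^3 + 2*o^3 - 13*sqrt(2)*o^2 + 26*o^2 + 26*o + 20*sqrt(2)*o + 20*sqrt(2)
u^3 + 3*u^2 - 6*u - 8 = (u - 2)*(u + 1)*(u + 4)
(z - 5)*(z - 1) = z^2 - 6*z + 5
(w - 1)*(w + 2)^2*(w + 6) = w^4 + 9*w^3 + 18*w^2 - 4*w - 24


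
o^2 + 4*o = o*(o + 4)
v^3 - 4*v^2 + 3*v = v*(v - 3)*(v - 1)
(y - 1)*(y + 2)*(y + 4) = y^3 + 5*y^2 + 2*y - 8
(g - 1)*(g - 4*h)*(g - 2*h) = g^3 - 6*g^2*h - g^2 + 8*g*h^2 + 6*g*h - 8*h^2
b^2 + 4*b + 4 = (b + 2)^2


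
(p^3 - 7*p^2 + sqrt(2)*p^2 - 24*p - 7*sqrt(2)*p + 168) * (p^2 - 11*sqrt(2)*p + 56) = p^5 - 10*sqrt(2)*p^4 - 7*p^4 + 10*p^3 + 70*sqrt(2)*p^3 - 70*p^2 + 320*sqrt(2)*p^2 - 2240*sqrt(2)*p - 1344*p + 9408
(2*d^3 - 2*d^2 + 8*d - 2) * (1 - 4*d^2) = -8*d^5 + 8*d^4 - 30*d^3 + 6*d^2 + 8*d - 2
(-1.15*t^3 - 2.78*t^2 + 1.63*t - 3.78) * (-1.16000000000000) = 1.334*t^3 + 3.2248*t^2 - 1.8908*t + 4.3848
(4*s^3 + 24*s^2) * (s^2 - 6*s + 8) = 4*s^5 - 112*s^3 + 192*s^2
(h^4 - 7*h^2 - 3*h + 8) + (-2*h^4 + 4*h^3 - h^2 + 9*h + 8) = -h^4 + 4*h^3 - 8*h^2 + 6*h + 16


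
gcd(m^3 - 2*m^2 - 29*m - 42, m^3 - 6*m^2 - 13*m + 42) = m^2 - 4*m - 21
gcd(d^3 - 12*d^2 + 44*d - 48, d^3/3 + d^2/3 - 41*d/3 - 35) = 1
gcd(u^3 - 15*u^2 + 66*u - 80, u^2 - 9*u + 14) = u - 2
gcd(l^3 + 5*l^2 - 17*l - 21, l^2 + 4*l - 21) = l^2 + 4*l - 21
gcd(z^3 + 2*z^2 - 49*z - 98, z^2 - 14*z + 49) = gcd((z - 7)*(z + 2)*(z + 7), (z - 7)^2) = z - 7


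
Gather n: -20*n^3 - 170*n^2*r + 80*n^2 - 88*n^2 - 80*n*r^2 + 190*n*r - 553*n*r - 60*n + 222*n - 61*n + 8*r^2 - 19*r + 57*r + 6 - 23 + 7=-20*n^3 + n^2*(-170*r - 8) + n*(-80*r^2 - 363*r + 101) + 8*r^2 + 38*r - 10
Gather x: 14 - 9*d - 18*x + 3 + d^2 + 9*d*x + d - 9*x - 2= d^2 - 8*d + x*(9*d - 27) + 15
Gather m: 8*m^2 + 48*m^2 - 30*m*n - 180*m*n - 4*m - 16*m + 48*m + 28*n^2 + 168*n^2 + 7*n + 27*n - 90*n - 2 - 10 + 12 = 56*m^2 + m*(28 - 210*n) + 196*n^2 - 56*n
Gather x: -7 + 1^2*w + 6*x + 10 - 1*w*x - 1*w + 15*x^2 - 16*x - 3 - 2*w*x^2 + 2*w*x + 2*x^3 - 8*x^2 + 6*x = 2*x^3 + x^2*(7 - 2*w) + x*(w - 4)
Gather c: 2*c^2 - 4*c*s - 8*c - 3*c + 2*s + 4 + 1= 2*c^2 + c*(-4*s - 11) + 2*s + 5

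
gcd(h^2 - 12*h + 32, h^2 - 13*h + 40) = h - 8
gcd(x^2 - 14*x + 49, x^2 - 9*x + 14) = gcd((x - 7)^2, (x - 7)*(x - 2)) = x - 7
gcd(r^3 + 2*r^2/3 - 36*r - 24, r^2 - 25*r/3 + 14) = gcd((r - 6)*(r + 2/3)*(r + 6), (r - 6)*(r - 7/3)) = r - 6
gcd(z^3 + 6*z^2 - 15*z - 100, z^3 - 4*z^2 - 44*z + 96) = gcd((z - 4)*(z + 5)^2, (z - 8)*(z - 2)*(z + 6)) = 1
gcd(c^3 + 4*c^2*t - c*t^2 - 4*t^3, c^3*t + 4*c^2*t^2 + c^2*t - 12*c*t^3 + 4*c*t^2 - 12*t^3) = 1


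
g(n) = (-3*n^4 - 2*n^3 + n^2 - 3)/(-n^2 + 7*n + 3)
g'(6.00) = -575.30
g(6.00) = -476.33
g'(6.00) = -575.30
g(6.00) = -476.33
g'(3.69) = -45.58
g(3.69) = -42.47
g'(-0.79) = 2.02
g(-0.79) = 0.81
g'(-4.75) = -13.96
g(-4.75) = 24.49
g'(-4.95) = -14.89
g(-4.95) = 27.37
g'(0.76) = -0.54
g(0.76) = -0.56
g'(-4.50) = -12.81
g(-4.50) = 21.14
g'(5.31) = -230.43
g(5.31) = -222.09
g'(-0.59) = 10.30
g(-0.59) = 1.76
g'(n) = (2*n - 7)*(-3*n^4 - 2*n^3 + n^2 - 3)/(-n^2 + 7*n + 3)^2 + (-12*n^3 - 6*n^2 + 2*n)/(-n^2 + 7*n + 3)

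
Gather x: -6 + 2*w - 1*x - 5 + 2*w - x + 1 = 4*w - 2*x - 10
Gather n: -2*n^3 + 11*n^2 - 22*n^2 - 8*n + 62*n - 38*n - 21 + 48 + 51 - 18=-2*n^3 - 11*n^2 + 16*n + 60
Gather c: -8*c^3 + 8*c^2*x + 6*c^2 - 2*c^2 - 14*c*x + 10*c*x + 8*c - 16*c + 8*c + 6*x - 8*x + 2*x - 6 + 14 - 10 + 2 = -8*c^3 + c^2*(8*x + 4) - 4*c*x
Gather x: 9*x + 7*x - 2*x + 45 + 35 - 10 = 14*x + 70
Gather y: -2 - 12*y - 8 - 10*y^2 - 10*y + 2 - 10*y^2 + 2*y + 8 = -20*y^2 - 20*y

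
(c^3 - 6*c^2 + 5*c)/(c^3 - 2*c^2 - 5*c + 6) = c*(c - 5)/(c^2 - c - 6)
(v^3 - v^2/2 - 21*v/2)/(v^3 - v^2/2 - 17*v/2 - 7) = v*(v + 3)/(v^2 + 3*v + 2)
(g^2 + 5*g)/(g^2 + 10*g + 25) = g/(g + 5)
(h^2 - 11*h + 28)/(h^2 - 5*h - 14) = (h - 4)/(h + 2)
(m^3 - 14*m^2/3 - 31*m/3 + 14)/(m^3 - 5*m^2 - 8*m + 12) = (m + 7/3)/(m + 2)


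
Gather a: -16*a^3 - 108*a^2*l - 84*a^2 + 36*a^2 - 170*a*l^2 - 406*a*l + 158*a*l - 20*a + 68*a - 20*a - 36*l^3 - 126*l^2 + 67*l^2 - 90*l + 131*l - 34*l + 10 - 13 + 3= -16*a^3 + a^2*(-108*l - 48) + a*(-170*l^2 - 248*l + 28) - 36*l^3 - 59*l^2 + 7*l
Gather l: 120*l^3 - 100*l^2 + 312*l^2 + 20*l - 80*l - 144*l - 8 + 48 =120*l^3 + 212*l^2 - 204*l + 40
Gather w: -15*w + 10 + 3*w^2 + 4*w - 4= 3*w^2 - 11*w + 6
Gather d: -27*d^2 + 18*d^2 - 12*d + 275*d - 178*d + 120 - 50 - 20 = -9*d^2 + 85*d + 50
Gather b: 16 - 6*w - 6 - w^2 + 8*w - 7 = -w^2 + 2*w + 3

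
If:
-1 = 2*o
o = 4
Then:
No Solution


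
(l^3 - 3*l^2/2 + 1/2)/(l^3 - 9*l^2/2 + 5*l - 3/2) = (2*l^2 - l - 1)/(2*l^2 - 7*l + 3)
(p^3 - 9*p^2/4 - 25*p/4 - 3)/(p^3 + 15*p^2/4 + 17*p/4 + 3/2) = (p - 4)/(p + 2)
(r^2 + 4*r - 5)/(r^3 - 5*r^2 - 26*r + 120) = (r - 1)/(r^2 - 10*r + 24)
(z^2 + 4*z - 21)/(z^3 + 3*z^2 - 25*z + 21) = 1/(z - 1)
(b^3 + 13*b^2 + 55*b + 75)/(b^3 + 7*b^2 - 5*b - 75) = (b + 3)/(b - 3)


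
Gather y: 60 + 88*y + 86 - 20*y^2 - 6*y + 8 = -20*y^2 + 82*y + 154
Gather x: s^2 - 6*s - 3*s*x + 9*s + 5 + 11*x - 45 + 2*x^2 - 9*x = s^2 + 3*s + 2*x^2 + x*(2 - 3*s) - 40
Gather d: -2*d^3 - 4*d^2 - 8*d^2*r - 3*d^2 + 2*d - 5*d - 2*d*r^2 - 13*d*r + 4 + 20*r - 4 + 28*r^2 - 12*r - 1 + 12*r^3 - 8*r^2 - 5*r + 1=-2*d^3 + d^2*(-8*r - 7) + d*(-2*r^2 - 13*r - 3) + 12*r^3 + 20*r^2 + 3*r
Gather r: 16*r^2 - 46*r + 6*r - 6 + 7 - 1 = 16*r^2 - 40*r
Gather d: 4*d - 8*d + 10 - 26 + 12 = -4*d - 4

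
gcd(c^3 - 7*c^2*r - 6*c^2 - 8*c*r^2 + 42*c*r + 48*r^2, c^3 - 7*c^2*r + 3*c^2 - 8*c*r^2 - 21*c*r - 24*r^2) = -c^2 + 7*c*r + 8*r^2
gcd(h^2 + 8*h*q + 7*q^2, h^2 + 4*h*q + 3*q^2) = h + q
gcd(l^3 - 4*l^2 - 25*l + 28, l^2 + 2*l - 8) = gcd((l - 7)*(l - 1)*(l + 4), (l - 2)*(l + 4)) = l + 4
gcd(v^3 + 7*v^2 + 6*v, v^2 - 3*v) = v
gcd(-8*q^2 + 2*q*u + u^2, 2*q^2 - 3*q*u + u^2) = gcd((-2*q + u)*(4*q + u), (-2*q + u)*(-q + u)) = 2*q - u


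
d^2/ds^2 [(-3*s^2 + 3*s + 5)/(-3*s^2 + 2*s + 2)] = 2*(-9*s^3 - 81*s^2 + 36*s - 26)/(27*s^6 - 54*s^5 - 18*s^4 + 64*s^3 + 12*s^2 - 24*s - 8)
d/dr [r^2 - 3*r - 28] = 2*r - 3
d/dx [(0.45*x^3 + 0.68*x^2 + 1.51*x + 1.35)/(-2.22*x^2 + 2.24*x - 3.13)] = (-0.999*x^4 + 2.016*x^3 + 0.649900000000001*x^2 + 1.7372*x - 7.7503)/(4.9284*x^4 - 9.9456*x^3 + 18.9148*x^2 - 14.0224*x + 9.7969)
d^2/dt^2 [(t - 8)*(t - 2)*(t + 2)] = 6*t - 16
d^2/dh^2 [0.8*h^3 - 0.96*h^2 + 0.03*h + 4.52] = 4.8*h - 1.92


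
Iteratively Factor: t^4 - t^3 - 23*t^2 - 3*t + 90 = (t - 2)*(t^3 + t^2 - 21*t - 45) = (t - 2)*(t + 3)*(t^2 - 2*t - 15) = (t - 5)*(t - 2)*(t + 3)*(t + 3)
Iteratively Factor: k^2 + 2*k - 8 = (k + 4)*(k - 2)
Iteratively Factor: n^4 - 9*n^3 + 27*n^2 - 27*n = (n - 3)*(n^3 - 6*n^2 + 9*n) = (n - 3)^2*(n^2 - 3*n) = n*(n - 3)^2*(n - 3)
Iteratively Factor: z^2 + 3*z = (z + 3)*(z)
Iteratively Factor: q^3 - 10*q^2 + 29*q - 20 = (q - 5)*(q^2 - 5*q + 4) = (q - 5)*(q - 4)*(q - 1)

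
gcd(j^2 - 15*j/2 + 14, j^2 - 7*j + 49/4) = j - 7/2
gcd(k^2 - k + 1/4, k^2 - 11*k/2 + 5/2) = k - 1/2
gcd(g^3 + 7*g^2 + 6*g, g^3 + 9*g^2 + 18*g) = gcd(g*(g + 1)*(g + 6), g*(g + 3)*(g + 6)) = g^2 + 6*g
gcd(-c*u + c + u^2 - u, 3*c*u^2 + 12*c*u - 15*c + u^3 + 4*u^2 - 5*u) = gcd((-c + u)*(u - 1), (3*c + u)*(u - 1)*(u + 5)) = u - 1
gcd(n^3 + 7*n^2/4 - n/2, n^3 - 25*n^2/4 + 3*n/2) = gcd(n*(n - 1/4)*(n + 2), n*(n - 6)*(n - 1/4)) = n^2 - n/4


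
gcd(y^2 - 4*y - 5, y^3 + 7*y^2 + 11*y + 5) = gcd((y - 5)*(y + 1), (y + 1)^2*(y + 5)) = y + 1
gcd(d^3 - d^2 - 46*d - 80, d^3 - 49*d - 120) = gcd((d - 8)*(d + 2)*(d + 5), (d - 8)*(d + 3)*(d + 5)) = d^2 - 3*d - 40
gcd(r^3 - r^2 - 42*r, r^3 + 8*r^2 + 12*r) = r^2 + 6*r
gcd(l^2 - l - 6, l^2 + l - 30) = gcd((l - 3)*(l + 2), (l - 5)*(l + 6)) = 1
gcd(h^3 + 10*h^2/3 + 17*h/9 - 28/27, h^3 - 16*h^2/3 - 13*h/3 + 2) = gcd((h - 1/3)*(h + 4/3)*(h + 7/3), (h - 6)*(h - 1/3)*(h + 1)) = h - 1/3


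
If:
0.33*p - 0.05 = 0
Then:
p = 0.15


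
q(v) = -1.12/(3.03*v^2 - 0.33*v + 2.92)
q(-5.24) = -0.01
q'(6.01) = 0.00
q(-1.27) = -0.14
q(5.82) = -0.01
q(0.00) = -0.38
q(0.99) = -0.20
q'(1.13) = 0.18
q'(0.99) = 0.21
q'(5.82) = 0.00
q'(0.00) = -0.04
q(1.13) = -0.17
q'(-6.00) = -0.00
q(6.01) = -0.01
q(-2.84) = -0.04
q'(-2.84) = -0.02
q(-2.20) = -0.06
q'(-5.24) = -0.00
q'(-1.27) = -0.13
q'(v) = -1.12*(0.33 - 6.06*v)/(3.03*v^2 - 0.33*v + 2.92)^2 = (6.7872*v - 0.3696)/(3.03*v^2 - 0.33*v + 2.92)^2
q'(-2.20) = -0.05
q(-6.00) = -0.01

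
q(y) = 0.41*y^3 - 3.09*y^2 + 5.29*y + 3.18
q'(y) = 1.23*y^2 - 6.18*y + 5.29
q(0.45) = 4.97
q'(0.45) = 2.76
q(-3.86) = -86.86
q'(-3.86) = 47.47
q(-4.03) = -95.16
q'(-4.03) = 50.17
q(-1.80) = -18.74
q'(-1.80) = 20.40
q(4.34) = 1.45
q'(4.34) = 1.64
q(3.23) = 1.85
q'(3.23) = -1.84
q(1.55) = 5.48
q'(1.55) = -1.33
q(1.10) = 5.81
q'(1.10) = -0.02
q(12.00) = 330.18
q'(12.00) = 108.25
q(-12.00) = -1213.74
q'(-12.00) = 256.57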